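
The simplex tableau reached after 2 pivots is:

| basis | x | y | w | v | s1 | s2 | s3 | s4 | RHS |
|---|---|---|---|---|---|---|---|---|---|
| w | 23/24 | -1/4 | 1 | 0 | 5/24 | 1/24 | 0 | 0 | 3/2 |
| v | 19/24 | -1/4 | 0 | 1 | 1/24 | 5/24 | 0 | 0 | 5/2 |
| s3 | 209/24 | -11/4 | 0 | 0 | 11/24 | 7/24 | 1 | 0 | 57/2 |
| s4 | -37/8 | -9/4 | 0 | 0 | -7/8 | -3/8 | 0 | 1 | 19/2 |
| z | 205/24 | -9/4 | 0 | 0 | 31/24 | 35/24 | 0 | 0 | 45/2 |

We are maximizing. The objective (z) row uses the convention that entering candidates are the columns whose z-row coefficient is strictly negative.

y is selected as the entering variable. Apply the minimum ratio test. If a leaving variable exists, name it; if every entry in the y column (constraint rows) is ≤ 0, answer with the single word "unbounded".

y-column entries: row 1: -1/4, row 2: -1/4, row 3: -11/4, row 4: -9/4. All ≤ 0, so y can increase without bound; the LP is unbounded in this direction.

unbounded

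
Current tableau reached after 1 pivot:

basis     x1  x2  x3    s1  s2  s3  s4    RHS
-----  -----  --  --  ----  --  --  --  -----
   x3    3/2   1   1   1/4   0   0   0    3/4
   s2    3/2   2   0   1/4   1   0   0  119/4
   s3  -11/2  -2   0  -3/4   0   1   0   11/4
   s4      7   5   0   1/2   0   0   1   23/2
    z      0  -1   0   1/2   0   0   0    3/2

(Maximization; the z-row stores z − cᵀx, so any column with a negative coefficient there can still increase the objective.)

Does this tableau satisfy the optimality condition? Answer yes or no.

Column x2 has objective-row coefficient -1, which is negative; an improving pivot exists, so not yet optimal.

no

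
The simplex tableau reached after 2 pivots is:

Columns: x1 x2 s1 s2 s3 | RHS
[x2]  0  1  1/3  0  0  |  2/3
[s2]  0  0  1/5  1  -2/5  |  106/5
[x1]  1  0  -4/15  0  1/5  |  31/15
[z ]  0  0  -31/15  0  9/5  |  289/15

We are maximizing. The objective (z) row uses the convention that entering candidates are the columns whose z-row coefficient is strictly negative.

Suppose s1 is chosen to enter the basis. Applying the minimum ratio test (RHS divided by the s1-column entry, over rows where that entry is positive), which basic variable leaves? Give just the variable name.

Ratios: row 1 (x2): (2/3)/(1/3) = 2; row 2 (s2): (106/5)/(1/5) = 106; row 3 (x1): entry -4/15 ≤ 0, skip.
Minimum ratio 2 is in the x2 row, so x2 leaves.

x2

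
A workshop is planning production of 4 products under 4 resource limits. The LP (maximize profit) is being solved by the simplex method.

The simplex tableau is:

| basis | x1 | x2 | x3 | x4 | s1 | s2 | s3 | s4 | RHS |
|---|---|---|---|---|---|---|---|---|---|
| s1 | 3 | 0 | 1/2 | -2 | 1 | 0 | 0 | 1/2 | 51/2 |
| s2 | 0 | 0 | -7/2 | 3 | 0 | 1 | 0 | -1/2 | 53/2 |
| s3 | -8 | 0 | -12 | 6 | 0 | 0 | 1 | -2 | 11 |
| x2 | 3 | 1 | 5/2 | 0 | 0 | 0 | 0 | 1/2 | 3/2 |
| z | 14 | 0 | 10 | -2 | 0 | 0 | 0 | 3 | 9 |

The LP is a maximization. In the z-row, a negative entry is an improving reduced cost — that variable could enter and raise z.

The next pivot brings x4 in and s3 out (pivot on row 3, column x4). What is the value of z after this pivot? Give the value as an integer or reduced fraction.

38/3

Minimum ratio for x4: 11/6 = 11/6.
z changes by −(z-row coeff of x4)·ratio = −(-2)·(11/6) = 11/3.
New z = 9 + (11/3) = 38/3.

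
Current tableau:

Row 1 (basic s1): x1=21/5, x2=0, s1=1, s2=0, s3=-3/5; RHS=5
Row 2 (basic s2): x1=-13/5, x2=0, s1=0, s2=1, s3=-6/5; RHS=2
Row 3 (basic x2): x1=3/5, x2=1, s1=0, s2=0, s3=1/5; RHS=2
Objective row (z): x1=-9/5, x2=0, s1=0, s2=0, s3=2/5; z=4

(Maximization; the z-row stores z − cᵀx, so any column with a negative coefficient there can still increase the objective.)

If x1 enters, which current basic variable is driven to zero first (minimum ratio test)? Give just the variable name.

Ratios: row 1 (s1): 5/(21/5) = 25/21; row 2 (s2): entry -13/5 ≤ 0, skip; row 3 (x2): 2/(3/5) = 10/3.
Minimum ratio 25/21 is in the s1 row, so s1 leaves.

s1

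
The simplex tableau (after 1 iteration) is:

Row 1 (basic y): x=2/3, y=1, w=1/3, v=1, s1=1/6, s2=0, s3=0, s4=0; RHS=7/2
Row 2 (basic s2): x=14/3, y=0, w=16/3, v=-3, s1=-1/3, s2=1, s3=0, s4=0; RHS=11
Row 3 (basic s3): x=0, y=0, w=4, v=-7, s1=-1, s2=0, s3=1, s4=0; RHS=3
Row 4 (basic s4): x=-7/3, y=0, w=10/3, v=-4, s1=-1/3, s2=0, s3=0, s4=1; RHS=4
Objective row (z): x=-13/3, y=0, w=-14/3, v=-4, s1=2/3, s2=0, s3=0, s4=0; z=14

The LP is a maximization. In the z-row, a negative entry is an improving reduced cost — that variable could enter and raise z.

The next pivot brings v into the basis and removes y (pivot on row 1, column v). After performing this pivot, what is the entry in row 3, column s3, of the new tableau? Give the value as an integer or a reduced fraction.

Pivot element is row 1, column v: 1.
Normalize row 1: new (row 1, s3) = 0/1 = 0.
row 3 ← row 3 − (-7)·(new row 1): 1 − (-7)·0 = 1.

1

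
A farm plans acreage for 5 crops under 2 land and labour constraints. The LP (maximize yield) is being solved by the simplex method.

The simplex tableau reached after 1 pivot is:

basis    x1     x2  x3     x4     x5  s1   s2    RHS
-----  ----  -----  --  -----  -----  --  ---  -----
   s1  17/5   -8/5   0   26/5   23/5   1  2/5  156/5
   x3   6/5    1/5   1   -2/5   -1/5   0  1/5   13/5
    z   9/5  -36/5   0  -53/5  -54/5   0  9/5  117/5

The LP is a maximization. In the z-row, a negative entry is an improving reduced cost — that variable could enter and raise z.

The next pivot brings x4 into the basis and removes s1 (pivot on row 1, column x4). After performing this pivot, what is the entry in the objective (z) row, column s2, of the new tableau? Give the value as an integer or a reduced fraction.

Pivot element is row 1, column x4: 26/5.
Normalize row 1: new (row 1, s2) = (2/5)/(26/5) = 1/13.
z-row ← z-row − (-53/5)·(new row 1): 9/5 − (-53/5)·(1/13) = 34/13.

34/13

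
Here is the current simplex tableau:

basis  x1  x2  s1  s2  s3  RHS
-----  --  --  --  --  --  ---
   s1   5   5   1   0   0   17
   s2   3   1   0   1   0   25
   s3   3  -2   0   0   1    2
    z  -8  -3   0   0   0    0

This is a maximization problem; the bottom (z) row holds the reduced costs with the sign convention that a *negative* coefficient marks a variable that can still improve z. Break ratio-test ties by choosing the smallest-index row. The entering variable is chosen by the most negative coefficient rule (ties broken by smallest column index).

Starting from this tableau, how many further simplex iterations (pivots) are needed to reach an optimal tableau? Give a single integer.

2

pivot: x1 in, s3 out → z = 16/3
pivot: x2 in, s1 out → z = 19
No improving column remains; optimal.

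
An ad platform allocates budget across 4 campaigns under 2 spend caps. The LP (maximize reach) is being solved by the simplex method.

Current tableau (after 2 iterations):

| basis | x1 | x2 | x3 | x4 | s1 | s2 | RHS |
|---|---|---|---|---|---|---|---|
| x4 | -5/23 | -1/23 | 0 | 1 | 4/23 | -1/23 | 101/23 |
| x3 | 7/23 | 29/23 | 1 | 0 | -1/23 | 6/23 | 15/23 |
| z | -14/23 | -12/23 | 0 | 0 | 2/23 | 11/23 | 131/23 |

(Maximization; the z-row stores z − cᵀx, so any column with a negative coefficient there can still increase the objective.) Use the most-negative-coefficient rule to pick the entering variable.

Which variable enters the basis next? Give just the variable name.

Objective-row coefficients: x1: -14/23, x2: -12/23, x3: 0, x4: 0, s1: 2/23, s2: 11/23.
The most negative is -14/23 in column x1, so x1 enters.

x1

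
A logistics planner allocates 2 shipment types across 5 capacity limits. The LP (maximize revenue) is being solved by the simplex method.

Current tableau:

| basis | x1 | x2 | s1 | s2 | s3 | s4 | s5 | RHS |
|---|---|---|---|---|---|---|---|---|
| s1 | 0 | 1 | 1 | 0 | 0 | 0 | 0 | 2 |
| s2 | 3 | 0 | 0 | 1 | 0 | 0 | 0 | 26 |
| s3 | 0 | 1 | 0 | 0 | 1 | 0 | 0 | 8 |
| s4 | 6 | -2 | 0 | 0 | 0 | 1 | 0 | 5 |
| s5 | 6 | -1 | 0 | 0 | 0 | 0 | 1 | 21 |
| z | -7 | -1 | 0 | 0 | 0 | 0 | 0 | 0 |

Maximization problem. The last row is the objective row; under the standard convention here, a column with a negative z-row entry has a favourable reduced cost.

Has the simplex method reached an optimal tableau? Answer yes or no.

Column x1 has objective-row coefficient -7, which is negative; an improving pivot exists, so not yet optimal.

no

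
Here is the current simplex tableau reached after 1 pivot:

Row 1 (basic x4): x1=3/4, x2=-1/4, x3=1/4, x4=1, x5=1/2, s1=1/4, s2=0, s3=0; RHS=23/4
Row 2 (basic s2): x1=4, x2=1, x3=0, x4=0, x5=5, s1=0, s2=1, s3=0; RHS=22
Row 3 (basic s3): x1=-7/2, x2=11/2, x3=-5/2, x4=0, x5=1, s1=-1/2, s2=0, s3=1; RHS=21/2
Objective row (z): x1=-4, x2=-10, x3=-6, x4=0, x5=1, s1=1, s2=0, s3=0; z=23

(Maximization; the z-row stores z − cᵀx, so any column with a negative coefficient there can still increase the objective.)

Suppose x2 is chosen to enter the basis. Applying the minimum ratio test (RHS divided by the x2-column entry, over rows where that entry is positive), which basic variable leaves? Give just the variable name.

Ratios: row 1 (x4): entry -1/4 ≤ 0, skip; row 2 (s2): 22/1 = 22; row 3 (s3): (21/2)/(11/2) = 21/11.
Minimum ratio 21/11 is in the s3 row, so s3 leaves.

s3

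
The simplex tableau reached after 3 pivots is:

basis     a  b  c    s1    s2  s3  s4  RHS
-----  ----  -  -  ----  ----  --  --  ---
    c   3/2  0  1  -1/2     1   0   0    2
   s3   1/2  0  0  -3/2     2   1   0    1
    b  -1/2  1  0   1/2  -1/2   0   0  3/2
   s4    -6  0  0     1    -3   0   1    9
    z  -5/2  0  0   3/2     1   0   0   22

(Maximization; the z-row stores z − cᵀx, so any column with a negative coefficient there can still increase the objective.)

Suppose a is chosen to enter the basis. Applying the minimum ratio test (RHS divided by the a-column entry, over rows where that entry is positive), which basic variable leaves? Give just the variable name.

c

Ratios: row 1 (c): 2/(3/2) = 4/3; row 2 (s3): 1/(1/2) = 2; row 3 (b): entry -1/2 ≤ 0, skip; row 4 (s4): entry -6 ≤ 0, skip.
Minimum ratio 4/3 is in the c row, so c leaves.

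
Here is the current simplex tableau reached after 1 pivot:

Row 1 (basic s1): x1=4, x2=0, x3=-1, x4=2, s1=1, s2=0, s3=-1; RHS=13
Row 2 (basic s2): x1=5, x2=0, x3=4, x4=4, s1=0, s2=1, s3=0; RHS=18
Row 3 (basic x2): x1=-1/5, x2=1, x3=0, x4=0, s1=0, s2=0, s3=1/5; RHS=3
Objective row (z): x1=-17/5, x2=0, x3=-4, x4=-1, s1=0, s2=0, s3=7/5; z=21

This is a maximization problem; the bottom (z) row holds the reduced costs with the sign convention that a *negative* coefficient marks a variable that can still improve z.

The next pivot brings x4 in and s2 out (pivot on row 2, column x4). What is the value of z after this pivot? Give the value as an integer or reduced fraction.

51/2

Minimum ratio for x4: 18/4 = 9/2.
z changes by −(z-row coeff of x4)·ratio = −(-1)·(9/2) = 9/2.
New z = 21 + (9/2) = 51/2.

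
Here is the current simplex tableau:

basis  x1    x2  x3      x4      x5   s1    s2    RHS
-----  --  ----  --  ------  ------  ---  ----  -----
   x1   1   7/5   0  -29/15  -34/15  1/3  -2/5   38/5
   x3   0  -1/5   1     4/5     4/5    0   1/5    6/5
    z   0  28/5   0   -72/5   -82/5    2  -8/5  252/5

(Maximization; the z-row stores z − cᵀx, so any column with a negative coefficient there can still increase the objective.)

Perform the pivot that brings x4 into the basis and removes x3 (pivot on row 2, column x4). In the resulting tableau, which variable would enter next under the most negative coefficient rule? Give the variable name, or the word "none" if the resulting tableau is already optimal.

Pivot element 4/5. New z-row = old z-row − (-72/5)·(row 2/(4/5)).
Updated z-row coefficients: x1: 0, x2: 2, x3: 18, x4: 0, x5: -2, s1: 2, s2: 2.
The most negative is -2 in column x5, so x5 would enter next.

x5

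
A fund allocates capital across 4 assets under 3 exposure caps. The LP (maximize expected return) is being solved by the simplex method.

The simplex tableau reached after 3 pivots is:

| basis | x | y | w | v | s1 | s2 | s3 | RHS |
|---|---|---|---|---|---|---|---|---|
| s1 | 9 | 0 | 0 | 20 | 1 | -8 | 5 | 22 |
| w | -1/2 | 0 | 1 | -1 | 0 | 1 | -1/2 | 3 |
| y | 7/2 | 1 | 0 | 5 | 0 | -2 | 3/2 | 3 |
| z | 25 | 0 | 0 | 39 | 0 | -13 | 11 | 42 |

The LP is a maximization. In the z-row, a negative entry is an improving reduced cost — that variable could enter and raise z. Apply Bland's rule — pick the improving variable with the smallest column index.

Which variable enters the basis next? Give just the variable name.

s2

Objective-row coefficients: x: 25, y: 0, w: 0, v: 39, s1: 0, s2: -13, s3: 11.
Improving columns: s2. Bland's rule picks the smallest column index → s2.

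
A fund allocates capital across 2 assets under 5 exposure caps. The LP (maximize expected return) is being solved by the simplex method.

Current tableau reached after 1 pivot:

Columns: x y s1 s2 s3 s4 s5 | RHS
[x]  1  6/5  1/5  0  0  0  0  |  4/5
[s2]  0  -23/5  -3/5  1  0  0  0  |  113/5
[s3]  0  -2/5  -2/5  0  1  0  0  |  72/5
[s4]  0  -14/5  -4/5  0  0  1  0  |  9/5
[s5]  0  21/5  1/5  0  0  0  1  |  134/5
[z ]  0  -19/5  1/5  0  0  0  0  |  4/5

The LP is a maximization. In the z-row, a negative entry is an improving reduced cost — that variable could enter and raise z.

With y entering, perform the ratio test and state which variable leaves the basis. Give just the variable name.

x

Ratios: row 1 (x): (4/5)/(6/5) = 2/3; row 2 (s2): entry -23/5 ≤ 0, skip; row 3 (s3): entry -2/5 ≤ 0, skip; row 4 (s4): entry -14/5 ≤ 0, skip; row 5 (s5): (134/5)/(21/5) = 134/21.
Minimum ratio 2/3 is in the x row, so x leaves.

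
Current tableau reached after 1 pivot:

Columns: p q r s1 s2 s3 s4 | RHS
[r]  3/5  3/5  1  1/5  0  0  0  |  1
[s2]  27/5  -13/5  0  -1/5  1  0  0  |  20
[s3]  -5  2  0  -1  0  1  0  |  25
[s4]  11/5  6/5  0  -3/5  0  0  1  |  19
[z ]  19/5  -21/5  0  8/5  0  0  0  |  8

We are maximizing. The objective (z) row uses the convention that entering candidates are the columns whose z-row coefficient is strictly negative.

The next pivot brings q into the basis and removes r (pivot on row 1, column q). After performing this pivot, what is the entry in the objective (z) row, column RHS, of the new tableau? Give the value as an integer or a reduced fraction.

15

Pivot element is row 1, column q: 3/5.
Normalize row 1: new (row 1, RHS) = 1/(3/5) = 5/3.
z-row ← z-row − (-21/5)·(new row 1): 8 − (-21/5)·(5/3) = 15.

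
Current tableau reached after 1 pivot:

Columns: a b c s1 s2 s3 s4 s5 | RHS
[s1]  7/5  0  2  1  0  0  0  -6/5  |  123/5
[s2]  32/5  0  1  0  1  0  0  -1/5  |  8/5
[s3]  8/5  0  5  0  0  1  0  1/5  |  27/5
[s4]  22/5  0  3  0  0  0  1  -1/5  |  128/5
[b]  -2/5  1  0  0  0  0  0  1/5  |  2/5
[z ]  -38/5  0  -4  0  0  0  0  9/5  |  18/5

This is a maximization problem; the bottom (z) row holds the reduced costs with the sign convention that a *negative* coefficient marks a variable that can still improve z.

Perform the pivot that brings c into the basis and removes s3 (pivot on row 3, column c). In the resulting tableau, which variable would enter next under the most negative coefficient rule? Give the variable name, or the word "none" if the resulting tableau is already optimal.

a

Pivot element 5. New z-row = old z-row − (-4)·(row 3/5).
Updated z-row coefficients: a: -158/25, b: 0, c: 0, s1: 0, s2: 0, s3: 4/5, s4: 0, s5: 49/25.
The most negative is -158/25 in column a, so a would enter next.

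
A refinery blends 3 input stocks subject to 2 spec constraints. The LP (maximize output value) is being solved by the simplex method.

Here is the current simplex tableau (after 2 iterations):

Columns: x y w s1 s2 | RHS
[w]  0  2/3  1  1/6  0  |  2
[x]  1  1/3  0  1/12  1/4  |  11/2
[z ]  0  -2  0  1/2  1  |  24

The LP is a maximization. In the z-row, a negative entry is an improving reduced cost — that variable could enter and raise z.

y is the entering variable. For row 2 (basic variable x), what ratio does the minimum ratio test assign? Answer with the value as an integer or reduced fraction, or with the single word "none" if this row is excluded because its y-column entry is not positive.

Ratio = RHS / (y entry) = (11/2) / (1/3) = 33/2.

33/2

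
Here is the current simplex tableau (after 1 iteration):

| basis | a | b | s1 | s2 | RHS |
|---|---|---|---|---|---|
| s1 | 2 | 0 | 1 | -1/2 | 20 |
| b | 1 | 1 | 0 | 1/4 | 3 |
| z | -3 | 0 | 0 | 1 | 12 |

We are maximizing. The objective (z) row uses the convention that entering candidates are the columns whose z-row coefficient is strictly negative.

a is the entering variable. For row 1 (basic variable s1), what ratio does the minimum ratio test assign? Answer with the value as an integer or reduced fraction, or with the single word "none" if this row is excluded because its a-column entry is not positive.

Ratio = RHS / (a entry) = 20 / 2 = 10.

10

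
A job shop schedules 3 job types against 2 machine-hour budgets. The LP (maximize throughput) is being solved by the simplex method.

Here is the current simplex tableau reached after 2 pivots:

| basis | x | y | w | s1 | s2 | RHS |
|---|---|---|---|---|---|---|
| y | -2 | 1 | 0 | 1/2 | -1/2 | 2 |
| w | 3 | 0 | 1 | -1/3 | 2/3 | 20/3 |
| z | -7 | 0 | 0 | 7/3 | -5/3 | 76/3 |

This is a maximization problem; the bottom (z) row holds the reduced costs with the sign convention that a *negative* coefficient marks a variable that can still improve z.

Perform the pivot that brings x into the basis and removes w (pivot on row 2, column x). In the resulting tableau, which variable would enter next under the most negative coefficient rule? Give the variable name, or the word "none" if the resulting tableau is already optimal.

s2

Pivot element 3. New z-row = old z-row − (-7)·(row 2/3).
Updated z-row coefficients: x: 0, y: 0, w: 7/3, s1: 14/9, s2: -1/9.
The most negative is -1/9 in column s2, so s2 would enter next.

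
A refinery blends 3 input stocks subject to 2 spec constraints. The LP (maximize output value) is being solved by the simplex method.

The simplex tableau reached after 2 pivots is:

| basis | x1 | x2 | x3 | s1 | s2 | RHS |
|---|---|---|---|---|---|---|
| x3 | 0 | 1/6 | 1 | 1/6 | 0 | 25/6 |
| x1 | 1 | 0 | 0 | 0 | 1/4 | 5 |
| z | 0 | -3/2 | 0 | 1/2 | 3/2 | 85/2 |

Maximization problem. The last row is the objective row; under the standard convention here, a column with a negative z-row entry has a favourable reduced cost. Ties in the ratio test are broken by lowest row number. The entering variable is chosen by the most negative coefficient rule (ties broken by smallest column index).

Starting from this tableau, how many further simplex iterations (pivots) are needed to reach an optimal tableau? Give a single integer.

pivot: x2 in, x3 out → z = 80
No improving column remains; optimal.

1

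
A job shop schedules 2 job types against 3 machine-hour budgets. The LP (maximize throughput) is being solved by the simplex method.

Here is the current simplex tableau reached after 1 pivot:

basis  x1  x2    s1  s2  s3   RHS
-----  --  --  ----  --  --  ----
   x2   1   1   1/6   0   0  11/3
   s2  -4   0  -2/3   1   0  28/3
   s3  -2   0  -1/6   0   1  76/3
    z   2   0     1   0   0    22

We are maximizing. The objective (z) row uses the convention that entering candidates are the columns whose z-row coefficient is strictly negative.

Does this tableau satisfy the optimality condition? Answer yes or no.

No objective-row coefficient is strictly negative, so no entering variable exists; the tableau is optimal.

yes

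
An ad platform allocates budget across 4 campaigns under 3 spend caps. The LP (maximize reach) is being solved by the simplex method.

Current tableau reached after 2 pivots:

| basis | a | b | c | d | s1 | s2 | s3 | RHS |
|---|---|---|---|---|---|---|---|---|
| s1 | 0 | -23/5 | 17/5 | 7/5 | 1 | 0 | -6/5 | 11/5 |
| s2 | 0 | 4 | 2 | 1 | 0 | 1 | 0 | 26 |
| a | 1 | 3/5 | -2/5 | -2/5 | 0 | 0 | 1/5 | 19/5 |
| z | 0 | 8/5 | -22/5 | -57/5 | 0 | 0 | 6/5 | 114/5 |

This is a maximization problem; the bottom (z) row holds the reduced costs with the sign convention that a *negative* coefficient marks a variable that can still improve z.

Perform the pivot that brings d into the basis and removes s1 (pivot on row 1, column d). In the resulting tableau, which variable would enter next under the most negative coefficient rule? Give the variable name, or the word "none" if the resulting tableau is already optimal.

b

Pivot element 7/5. New z-row = old z-row − (-57/5)·(row 1/(7/5)).
Updated z-row coefficients: a: 0, b: -251/7, c: 163/7, d: 0, s1: 57/7, s2: 0, s3: -60/7.
The most negative is -251/7 in column b, so b would enter next.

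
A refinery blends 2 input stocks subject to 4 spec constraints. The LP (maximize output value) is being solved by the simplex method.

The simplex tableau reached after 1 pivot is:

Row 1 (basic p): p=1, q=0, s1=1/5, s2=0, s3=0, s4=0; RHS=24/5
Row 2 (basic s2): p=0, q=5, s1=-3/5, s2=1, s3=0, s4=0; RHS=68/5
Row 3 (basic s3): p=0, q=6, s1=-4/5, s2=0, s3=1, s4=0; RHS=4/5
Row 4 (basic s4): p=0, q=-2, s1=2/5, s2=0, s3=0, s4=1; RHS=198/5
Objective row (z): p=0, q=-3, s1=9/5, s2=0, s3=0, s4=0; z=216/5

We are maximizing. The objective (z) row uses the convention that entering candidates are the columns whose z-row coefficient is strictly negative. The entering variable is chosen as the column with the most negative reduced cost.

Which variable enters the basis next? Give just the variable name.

q

Objective-row coefficients: p: 0, q: -3, s1: 9/5, s2: 0, s3: 0, s4: 0.
The most negative is -3 in column q, so q enters.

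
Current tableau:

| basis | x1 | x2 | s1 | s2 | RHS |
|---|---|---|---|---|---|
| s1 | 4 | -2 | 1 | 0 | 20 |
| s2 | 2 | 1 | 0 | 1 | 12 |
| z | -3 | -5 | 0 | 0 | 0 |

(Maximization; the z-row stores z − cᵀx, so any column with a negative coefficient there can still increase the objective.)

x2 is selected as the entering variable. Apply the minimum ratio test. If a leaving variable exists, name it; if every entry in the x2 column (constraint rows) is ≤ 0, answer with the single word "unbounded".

Ratios: row 1 (s1): entry -2 ≤ 0, skip; row 2 (s2): 12/1 = 12.
Minimum ratio is in the s2 row, so s2 leaves.

s2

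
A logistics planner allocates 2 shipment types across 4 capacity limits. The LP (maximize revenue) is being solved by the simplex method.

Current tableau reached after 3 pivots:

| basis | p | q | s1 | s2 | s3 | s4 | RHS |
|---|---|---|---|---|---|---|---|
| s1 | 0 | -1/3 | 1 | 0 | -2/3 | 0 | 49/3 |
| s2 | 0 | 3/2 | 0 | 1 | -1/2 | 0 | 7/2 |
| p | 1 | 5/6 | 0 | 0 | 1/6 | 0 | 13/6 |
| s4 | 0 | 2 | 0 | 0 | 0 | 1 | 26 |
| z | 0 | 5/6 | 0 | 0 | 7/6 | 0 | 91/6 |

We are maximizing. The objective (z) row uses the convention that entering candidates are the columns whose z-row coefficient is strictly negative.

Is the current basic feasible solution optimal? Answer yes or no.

No objective-row coefficient is strictly negative, so no entering variable exists; the tableau is optimal.

yes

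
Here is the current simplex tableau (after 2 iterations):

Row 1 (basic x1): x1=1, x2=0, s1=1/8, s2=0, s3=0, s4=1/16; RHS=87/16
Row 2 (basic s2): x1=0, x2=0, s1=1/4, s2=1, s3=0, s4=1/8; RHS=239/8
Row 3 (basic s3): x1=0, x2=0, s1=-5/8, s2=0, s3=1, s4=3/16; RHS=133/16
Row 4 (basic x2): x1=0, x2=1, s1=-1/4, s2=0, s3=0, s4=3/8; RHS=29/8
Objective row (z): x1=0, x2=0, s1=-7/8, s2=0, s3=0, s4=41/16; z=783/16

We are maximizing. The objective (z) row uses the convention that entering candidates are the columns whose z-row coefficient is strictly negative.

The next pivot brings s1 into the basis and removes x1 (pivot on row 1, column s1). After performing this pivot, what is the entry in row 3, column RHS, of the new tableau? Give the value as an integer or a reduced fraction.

71/2

Pivot element is row 1, column s1: 1/8.
Normalize row 1: new (row 1, RHS) = (87/16)/(1/8) = 87/2.
row 3 ← row 3 − (-5/8)·(new row 1): 133/16 − (-5/8)·(87/2) = 71/2.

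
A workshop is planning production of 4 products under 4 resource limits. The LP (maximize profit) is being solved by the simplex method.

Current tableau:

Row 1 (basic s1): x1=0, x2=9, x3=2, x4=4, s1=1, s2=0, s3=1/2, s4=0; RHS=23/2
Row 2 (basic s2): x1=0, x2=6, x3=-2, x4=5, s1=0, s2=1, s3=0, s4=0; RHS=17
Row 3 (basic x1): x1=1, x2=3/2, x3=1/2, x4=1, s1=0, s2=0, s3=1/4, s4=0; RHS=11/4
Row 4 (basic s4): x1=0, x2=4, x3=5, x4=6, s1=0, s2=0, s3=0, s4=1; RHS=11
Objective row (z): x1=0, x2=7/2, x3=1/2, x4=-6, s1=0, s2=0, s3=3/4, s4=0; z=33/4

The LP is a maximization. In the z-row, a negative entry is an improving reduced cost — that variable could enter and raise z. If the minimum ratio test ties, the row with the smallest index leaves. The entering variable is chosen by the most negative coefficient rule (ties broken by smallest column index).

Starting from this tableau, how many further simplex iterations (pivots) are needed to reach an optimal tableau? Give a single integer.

pivot: x4 in, s4 out → z = 77/4
No improving column remains; optimal.

1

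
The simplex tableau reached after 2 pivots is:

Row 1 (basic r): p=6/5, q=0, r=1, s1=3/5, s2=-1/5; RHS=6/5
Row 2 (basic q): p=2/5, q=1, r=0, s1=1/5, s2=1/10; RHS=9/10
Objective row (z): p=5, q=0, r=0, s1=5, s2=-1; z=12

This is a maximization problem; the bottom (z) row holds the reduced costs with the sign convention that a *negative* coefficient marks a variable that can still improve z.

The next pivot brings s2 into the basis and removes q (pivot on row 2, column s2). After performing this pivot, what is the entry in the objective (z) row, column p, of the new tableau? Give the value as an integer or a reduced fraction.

Pivot element is row 2, column s2: 1/10.
Normalize row 2: new (row 2, p) = (2/5)/(1/10) = 4.
z-row ← z-row − (-1)·(new row 2): 5 − (-1)·4 = 9.

9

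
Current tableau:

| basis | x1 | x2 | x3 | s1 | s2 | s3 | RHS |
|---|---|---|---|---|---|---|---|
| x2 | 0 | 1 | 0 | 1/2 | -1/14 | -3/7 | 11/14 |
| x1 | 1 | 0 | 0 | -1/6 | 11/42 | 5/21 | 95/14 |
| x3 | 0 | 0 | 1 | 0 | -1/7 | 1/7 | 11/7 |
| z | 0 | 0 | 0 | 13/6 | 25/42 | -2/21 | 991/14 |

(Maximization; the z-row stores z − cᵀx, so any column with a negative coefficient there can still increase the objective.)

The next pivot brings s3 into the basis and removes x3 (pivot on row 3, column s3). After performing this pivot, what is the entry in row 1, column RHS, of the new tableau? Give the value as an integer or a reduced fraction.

Pivot element is row 3, column s3: 1/7.
Normalize row 3: new (row 3, RHS) = (11/7)/(1/7) = 11.
row 1 ← row 1 − (-3/7)·(new row 3): 11/14 − (-3/7)·11 = 11/2.

11/2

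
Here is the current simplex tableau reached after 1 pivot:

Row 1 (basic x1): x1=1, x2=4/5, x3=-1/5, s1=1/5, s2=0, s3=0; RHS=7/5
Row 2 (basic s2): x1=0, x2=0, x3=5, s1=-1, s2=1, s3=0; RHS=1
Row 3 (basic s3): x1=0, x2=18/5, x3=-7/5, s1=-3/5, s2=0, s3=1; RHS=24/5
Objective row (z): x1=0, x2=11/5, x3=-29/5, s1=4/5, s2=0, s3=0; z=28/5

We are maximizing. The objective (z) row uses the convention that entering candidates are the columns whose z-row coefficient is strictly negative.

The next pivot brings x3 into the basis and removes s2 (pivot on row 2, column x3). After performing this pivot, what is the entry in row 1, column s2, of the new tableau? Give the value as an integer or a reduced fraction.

Pivot element is row 2, column x3: 5.
Normalize row 2: new (row 2, s2) = 1/5 = 1/5.
row 1 ← row 1 − (-1/5)·(new row 2): 0 − (-1/5)·(1/5) = 1/25.

1/25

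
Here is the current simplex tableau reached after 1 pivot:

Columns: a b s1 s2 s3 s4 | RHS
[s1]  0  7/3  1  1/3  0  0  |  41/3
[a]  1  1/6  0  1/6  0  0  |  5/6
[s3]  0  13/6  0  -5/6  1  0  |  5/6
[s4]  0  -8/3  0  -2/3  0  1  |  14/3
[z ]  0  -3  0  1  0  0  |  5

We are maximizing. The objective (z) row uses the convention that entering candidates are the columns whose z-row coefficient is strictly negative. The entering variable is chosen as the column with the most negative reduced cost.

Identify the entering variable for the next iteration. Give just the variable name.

Objective-row coefficients: a: 0, b: -3, s1: 0, s2: 1, s3: 0, s4: 0.
The most negative is -3 in column b, so b enters.

b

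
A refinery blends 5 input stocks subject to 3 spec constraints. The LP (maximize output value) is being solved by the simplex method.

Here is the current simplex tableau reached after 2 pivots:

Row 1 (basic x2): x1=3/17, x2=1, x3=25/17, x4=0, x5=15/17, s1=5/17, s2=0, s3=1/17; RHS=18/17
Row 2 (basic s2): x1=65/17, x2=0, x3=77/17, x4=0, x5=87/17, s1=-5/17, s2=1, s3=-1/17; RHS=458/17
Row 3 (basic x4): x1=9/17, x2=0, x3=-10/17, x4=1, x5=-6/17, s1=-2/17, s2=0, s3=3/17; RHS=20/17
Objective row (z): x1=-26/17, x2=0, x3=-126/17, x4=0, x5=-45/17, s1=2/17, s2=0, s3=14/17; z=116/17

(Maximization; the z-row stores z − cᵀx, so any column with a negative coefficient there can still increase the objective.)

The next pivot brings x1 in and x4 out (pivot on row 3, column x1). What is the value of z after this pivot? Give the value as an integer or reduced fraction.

92/9

Minimum ratio for x1: (20/17)/(9/17) = 20/9.
z changes by −(z-row coeff of x1)·ratio = −(-26/17)·(20/9) = 520/153.
New z = 116/17 + (520/153) = 92/9.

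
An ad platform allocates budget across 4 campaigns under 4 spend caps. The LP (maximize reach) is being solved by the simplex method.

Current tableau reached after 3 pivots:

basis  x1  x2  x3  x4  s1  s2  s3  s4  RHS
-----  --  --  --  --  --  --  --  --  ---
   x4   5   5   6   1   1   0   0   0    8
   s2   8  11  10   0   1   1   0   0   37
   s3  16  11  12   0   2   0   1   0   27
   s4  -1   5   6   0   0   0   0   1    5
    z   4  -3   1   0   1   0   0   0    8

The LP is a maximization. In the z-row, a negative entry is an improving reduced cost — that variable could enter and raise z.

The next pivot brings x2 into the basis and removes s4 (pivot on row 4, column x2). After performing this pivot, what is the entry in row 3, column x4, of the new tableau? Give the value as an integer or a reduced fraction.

Pivot element is row 4, column x2: 5.
Normalize row 4: new (row 4, x4) = 0/5 = 0.
row 3 ← row 3 − 11·(new row 4): 0 − 11·0 = 0.

0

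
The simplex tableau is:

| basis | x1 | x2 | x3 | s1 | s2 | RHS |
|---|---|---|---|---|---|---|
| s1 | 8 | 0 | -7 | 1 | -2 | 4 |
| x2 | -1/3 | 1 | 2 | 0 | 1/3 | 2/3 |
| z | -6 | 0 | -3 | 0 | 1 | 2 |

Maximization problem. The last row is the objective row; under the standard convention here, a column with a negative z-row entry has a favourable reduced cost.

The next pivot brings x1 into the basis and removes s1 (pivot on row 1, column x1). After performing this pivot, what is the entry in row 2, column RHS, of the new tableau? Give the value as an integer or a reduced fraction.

5/6

Pivot element is row 1, column x1: 8.
Normalize row 1: new (row 1, RHS) = 4/8 = 1/2.
row 2 ← row 2 − (-1/3)·(new row 1): 2/3 − (-1/3)·(1/2) = 5/6.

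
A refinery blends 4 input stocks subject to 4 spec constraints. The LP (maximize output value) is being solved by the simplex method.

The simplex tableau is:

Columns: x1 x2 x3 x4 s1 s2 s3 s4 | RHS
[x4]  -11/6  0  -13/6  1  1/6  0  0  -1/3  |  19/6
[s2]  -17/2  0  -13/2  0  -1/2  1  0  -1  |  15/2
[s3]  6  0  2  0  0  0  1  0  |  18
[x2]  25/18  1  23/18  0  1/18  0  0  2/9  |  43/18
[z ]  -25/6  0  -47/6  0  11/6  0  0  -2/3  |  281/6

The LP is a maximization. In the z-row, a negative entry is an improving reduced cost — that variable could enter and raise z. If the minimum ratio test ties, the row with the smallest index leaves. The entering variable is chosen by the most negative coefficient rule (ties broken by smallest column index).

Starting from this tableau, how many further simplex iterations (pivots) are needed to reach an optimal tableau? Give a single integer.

1

pivot: x3 in, x2 out → z = 1414/23
No improving column remains; optimal.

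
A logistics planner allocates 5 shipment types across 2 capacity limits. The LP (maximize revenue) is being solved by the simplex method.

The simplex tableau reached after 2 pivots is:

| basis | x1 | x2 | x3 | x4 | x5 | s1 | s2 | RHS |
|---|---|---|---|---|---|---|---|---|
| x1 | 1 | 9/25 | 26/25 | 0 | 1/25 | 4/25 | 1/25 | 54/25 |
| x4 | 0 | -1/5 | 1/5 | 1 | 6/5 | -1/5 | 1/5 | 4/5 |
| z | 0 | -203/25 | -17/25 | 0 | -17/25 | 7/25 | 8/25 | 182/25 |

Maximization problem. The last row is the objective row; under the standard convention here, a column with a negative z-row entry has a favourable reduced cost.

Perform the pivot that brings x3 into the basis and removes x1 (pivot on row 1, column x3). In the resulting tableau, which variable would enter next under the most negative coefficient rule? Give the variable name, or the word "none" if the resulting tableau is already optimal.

Pivot element 26/25. New z-row = old z-row − (-17/25)·(row 1/(26/25)).
Updated z-row coefficients: x1: 17/26, x2: -205/26, x3: 0, x4: 0, x5: -17/26, s1: 5/13, s2: 9/26.
The most negative is -205/26 in column x2, so x2 would enter next.

x2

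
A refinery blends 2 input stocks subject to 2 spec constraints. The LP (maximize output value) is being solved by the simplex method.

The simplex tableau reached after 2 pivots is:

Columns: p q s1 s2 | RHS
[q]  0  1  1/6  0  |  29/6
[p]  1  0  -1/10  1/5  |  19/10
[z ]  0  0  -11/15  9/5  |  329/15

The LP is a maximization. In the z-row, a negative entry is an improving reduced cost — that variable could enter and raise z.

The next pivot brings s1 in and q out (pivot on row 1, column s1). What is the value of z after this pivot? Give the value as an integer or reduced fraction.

216/5

Minimum ratio for s1: (29/6)/(1/6) = 29.
z changes by −(z-row coeff of s1)·ratio = −(-11/15)·29 = 319/15.
New z = 329/15 + (319/15) = 216/5.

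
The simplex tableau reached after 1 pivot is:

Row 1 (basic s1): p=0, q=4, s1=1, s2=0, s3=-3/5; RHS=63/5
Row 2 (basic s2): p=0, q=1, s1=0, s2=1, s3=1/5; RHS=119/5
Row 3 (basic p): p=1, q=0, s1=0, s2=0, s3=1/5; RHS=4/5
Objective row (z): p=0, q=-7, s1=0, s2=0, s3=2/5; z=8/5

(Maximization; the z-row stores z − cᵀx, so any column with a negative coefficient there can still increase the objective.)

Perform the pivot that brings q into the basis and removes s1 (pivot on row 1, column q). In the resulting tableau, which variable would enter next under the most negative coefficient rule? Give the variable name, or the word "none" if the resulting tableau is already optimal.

Pivot element 4. New z-row = old z-row − (-7)·(row 1/4).
Updated z-row coefficients: p: 0, q: 0, s1: 7/4, s2: 0, s3: -13/20.
The most negative is -13/20 in column s3, so s3 would enter next.

s3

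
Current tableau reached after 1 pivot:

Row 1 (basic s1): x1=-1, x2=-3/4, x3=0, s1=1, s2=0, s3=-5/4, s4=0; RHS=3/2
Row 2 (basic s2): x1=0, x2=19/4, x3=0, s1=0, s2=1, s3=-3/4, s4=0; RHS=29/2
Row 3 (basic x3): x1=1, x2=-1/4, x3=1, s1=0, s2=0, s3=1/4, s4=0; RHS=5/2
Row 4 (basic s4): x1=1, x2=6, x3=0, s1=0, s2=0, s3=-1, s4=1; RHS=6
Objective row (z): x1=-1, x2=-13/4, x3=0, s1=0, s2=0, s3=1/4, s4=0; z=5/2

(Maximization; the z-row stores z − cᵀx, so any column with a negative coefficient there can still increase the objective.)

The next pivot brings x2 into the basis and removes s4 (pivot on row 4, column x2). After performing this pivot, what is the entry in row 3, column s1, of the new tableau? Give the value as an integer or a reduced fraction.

Pivot element is row 4, column x2: 6.
Normalize row 4: new (row 4, s1) = 0/6 = 0.
row 3 ← row 3 − (-1/4)·(new row 4): 0 − (-1/4)·0 = 0.

0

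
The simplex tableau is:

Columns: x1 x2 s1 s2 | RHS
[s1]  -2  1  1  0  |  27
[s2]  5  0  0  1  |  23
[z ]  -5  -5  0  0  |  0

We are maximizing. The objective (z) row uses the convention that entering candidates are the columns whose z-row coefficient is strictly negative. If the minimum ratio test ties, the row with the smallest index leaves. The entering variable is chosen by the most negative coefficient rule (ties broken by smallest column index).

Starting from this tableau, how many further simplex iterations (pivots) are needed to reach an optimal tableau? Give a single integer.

pivot: x1 in, s2 out → z = 23
pivot: x2 in, s1 out → z = 204
No improving column remains; optimal.

2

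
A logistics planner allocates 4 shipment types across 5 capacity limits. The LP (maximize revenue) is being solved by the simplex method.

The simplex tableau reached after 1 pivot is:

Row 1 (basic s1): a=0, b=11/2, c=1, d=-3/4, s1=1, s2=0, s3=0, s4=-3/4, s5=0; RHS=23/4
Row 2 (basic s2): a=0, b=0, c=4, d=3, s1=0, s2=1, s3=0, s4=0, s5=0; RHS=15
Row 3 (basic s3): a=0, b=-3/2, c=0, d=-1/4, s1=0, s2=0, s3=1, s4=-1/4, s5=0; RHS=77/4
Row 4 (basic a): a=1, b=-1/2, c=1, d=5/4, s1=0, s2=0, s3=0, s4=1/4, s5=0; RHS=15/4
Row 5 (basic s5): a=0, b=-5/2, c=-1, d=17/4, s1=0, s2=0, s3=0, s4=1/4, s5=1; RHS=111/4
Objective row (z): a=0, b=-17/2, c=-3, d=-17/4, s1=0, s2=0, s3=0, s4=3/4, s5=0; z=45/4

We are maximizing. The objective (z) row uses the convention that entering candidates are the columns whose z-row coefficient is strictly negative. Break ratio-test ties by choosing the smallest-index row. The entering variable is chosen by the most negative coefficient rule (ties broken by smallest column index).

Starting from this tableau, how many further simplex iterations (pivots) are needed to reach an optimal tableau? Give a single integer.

2

pivot: b in, s1 out → z = 443/22
pivot: d in, a out → z = 516/13
No improving column remains; optimal.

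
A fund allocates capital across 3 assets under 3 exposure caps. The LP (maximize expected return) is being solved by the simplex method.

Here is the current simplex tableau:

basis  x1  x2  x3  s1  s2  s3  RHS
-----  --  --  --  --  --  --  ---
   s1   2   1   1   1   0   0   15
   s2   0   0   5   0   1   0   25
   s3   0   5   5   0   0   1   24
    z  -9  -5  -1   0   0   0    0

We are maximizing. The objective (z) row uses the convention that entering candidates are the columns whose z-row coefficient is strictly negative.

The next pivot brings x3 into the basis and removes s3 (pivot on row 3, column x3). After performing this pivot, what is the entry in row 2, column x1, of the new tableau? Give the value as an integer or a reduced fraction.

Pivot element is row 3, column x3: 5.
Normalize row 3: new (row 3, x1) = 0/5 = 0.
row 2 ← row 2 − 5·(new row 3): 0 − 5·0 = 0.

0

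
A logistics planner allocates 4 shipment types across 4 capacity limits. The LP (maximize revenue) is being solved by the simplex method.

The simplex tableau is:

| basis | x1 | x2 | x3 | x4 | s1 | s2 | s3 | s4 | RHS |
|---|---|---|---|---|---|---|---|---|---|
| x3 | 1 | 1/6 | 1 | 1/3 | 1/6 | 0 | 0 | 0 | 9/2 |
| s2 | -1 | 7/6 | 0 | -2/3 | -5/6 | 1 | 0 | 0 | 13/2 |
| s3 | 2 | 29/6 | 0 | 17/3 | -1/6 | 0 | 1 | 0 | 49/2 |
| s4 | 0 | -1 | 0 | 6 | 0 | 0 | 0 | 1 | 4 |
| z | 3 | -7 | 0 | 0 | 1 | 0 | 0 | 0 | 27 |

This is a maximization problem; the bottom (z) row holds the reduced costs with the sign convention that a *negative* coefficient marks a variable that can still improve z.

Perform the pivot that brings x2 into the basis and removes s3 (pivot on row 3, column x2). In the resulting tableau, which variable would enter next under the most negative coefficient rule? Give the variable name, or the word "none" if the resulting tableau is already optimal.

Pivot element 29/6. New z-row = old z-row − (-7)·(row 3/(29/6)).
Updated z-row coefficients: x1: 171/29, x2: 0, x3: 0, x4: 238/29, s1: 22/29, s2: 0, s3: 42/29, s4: 0.
No coefficient is strictly negative; the tableau after this pivot is optimal.

none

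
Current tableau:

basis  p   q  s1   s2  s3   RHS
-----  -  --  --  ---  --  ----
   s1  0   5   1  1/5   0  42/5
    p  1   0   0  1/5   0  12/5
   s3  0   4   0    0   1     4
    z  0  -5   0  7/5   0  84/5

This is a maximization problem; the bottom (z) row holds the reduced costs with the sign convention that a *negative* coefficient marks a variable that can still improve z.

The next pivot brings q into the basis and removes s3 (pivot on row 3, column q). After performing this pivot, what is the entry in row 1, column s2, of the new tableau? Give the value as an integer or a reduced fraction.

1/5

Pivot element is row 3, column q: 4.
Normalize row 3: new (row 3, s2) = 0/4 = 0.
row 1 ← row 1 − 5·(new row 3): 1/5 − 5·0 = 1/5.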